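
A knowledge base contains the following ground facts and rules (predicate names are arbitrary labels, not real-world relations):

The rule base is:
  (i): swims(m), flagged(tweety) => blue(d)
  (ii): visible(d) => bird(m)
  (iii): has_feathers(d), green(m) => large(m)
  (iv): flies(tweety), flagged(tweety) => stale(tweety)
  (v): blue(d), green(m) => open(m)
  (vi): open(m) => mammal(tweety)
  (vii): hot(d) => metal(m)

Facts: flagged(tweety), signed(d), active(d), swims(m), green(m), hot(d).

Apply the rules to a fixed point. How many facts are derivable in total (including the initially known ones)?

10

[1] (i) [swims(m), flagged(tweety) => blue(d)]; (vii) [hot(d) => metal(m)]. ⇒ new: blue(d), metal(m).
[2] (v) [blue(d), green(m) => open(m)]. ⇒ new: open(m).
[3] (vi) [open(m) => mammal(tweety)]. ⇒ new: mammal(tweety).
Closure: {active(d), blue(d), flagged(tweety), green(m), hot(d), mammal(tweety), metal(m), open(m), signed(d), swims(m)} — 10 facts.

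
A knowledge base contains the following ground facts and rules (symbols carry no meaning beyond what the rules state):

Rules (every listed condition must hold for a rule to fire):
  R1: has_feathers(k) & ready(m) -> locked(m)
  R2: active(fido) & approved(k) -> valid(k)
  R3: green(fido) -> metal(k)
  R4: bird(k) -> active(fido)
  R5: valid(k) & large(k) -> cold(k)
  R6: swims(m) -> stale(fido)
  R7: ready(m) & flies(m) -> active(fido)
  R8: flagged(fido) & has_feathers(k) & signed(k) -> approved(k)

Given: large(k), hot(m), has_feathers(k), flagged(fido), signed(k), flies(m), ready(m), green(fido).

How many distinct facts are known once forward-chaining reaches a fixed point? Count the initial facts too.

14

Round 1: R1 [has_feathers(k) & ready(m) -> locked(m)]; R3 [green(fido) -> metal(k)]; R7 [ready(m) & flies(m) -> active(fido)]; R8 [flagged(fido) & has_feathers(k) & signed(k) -> approved(k)]. New: locked(m), metal(k), active(fido), approved(k).
Round 2: R2 [active(fido) & approved(k) -> valid(k)]. New: valid(k).
Round 3: R5 [valid(k) & large(k) -> cold(k)]. New: cold(k).
Closure: {active(fido), approved(k), cold(k), flagged(fido), flies(m), green(fido), has_feathers(k), hot(m), large(k), locked(m), metal(k), ready(m), signed(k), valid(k)} — 14 facts.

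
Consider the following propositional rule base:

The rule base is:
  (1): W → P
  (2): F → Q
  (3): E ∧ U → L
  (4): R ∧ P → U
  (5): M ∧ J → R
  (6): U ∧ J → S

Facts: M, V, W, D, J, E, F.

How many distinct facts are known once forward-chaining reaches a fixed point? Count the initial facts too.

13

[1] (1) [W → P]; (2) [F → Q]; (5) [M ∧ J → R]. ⇒ new: P, Q, R.
[2] (4) [R ∧ P → U]. ⇒ new: U.
[3] (3) [E ∧ U → L]; (6) [U ∧ J → S]. ⇒ new: L, S.
Closure: {D, E, F, J, L, M, P, Q, R, S, U, V, W} — 13 facts.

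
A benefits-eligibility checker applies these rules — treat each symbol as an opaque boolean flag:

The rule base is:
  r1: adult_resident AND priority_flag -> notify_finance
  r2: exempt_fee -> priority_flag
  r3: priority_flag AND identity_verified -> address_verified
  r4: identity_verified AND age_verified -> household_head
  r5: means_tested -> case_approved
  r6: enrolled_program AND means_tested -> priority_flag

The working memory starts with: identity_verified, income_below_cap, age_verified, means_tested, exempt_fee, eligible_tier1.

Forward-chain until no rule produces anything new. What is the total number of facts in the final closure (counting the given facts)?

10

Round 1 fires r2, r4, r5, giving priority_flag, household_head, case_approved.
Round 2 fires r3, giving address_verified.
Closure: {address_verified, age_verified, case_approved, eligible_tier1, exempt_fee, household_head, identity_verified, income_below_cap, means_tested, priority_flag} — 10 facts.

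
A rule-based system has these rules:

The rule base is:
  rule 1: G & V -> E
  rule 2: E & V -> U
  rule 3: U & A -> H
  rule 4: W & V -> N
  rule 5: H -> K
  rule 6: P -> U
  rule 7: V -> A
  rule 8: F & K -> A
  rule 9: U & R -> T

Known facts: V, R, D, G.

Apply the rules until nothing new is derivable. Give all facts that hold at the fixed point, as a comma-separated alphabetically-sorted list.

Round 1 — rule 1, rule 7, derive E, A.
Round 2 — rule 2, derive U.
Round 3 — rule 3, rule 9, derive H, T.
Round 4 — rule 5, derive K.

A, D, E, G, H, K, R, T, U, V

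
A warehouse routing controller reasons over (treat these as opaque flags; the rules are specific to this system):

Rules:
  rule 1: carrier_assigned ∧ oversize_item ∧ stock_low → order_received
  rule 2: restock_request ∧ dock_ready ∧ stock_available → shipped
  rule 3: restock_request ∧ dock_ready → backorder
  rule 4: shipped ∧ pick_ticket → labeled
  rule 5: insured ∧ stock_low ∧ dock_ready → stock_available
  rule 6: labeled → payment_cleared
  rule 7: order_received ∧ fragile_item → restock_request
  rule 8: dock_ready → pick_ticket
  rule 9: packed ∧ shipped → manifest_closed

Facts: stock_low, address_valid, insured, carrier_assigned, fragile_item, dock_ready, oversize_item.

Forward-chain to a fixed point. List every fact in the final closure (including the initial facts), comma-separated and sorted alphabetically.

Round 1: rule 1 [carrier_assigned ∧ oversize_item ∧ stock_low → order_received]; rule 5 [insured ∧ stock_low ∧ dock_ready → stock_available]; rule 8 [dock_ready → pick_ticket]. Adds order_received, stock_available, pick_ticket.
Round 2: rule 7 [order_received ∧ fragile_item → restock_request]. Adds restock_request.
Round 3: rule 2 [restock_request ∧ dock_ready ∧ stock_available → shipped]; rule 3 [restock_request ∧ dock_ready → backorder]. Adds shipped, backorder.
Round 4: rule 4 [shipped ∧ pick_ticket → labeled]. Adds labeled.
Round 5: rule 6 [labeled → payment_cleared]. Adds payment_cleared.

address_valid, backorder, carrier_assigned, dock_ready, fragile_item, insured, labeled, order_received, oversize_item, payment_cleared, pick_ticket, restock_request, shipped, stock_available, stock_low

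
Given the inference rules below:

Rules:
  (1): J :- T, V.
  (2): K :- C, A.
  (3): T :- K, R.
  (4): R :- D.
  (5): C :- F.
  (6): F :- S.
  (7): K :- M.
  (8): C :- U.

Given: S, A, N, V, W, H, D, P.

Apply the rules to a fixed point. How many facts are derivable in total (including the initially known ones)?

Round 1: (4) [R :- D.]; (6) [F :- S.]. New: R, F.
Round 2: (5) [C :- F.]. New: C.
Round 3: (2) [K :- C, A.]. New: K.
Round 4: (3) [T :- K, R.]. New: T.
Round 5: (1) [J :- T, V.]. New: J.
Closure: {A, C, D, F, H, J, K, N, P, R, S, T, V, W} — 14 facts.

14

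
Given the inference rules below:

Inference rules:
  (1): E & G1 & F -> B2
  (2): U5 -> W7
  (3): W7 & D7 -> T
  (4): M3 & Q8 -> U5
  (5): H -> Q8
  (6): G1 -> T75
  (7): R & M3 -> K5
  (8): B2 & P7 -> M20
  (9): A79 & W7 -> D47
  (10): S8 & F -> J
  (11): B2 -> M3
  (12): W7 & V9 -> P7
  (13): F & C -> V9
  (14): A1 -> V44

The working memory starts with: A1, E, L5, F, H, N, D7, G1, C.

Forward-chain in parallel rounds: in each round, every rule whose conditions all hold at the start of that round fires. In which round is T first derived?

Round 1: (1) [E & G1 & F -> B2]; (5) [H -> Q8]; (6) [G1 -> T75]; (13) [F & C -> V9]; (14) [A1 -> V44]. Adds B2, Q8, T75, V9, V44.
Round 2: (11) [B2 -> M3]. Adds M3.
Round 3: (4) [M3 & Q8 -> U5]. Adds U5.
Round 4: (2) [U5 -> W7]. Adds W7.
Round 5: (3) [W7 & D7 -> T]; (12) [W7 & V9 -> P7]. Adds T, P7.
T first appears in round 5.

5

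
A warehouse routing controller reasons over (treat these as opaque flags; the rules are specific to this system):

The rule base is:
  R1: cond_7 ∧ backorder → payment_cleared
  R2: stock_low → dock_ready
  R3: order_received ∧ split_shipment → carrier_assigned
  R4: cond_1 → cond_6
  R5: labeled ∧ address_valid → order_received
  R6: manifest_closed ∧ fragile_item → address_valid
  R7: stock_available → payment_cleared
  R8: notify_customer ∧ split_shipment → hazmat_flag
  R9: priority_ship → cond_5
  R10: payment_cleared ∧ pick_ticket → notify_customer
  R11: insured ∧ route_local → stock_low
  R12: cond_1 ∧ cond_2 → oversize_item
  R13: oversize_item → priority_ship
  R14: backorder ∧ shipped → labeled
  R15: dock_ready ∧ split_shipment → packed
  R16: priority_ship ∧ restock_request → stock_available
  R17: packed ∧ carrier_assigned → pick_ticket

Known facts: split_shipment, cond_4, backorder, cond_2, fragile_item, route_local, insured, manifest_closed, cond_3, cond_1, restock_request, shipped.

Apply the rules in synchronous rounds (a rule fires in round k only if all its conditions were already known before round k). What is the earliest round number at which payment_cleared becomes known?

4

Round 1 — R4, R6, R11, R12, R14, derive cond_6, address_valid, stock_low, oversize_item, labeled.
Round 2 — R2, R5, R13, derive dock_ready, order_received, priority_ship.
Round 3 — R3, R9, R15, R16, derive carrier_assigned, cond_5, packed, stock_available.
Round 4 — R7, R17, derive payment_cleared, pick_ticket.
payment_cleared first appears in round 4.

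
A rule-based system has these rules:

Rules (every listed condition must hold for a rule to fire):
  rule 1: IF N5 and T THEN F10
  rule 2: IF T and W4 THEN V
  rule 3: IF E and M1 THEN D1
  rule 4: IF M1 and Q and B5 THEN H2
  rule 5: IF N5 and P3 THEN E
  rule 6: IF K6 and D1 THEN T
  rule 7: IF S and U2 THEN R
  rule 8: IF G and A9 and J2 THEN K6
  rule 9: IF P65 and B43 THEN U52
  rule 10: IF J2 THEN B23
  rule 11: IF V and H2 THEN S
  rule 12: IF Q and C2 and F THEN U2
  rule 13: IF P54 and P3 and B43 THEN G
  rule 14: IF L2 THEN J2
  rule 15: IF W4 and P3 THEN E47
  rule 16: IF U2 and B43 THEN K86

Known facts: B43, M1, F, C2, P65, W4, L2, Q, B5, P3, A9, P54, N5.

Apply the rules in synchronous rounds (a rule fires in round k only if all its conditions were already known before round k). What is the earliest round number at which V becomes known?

4

[1] rule 4 [IF M1 and Q and B5 THEN H2]; rule 5 [IF N5 and P3 THEN E]; rule 9 [IF P65 and B43 THEN U52]; rule 12 [IF Q and C2 and F THEN U2]; rule 13 [IF P54 and P3 and B43 THEN G]; rule 14 [IF L2 THEN J2]; rule 15 [IF W4 and P3 THEN E47]. ⇒ new: H2, E, U52, U2, G, J2, E47.
[2] rule 3 [IF E and M1 THEN D1]; rule 8 [IF G and A9 and J2 THEN K6]; rule 10 [IF J2 THEN B23]; rule 16 [IF U2 and B43 THEN K86]. ⇒ new: D1, K6, B23, K86.
[3] rule 6 [IF K6 and D1 THEN T]. ⇒ new: T.
[4] rule 1 [IF N5 and T THEN F10]; rule 2 [IF T and W4 THEN V]. ⇒ new: F10, V.
V first appears in round 4.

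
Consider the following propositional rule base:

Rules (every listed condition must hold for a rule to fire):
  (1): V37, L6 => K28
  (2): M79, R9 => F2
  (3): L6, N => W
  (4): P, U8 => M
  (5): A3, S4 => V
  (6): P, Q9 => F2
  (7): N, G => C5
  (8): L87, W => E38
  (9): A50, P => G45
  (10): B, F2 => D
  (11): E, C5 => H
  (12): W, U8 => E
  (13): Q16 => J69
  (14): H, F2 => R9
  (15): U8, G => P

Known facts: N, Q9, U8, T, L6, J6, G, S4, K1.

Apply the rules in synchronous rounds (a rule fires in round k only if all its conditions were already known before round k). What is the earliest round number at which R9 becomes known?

Round 1: (3) [L6, N => W]; (7) [N, G => C5]; (15) [U8, G => P]. New: W, C5, P.
Round 2: (4) [P, U8 => M]; (6) [P, Q9 => F2]; (12) [W, U8 => E]. New: M, F2, E.
Round 3: (11) [E, C5 => H]. New: H.
Round 4: (14) [H, F2 => R9]. New: R9.
R9 first appears in round 4.

4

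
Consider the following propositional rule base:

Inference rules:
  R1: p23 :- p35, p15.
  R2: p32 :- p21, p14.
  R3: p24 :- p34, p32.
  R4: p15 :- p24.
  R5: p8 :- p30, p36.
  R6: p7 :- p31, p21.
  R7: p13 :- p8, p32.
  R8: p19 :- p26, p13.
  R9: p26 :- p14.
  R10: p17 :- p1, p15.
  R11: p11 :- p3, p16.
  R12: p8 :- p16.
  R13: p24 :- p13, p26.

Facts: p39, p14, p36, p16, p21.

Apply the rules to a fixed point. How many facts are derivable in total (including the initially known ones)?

12

[1] R2 [p32 :- p21, p14.]; R9 [p26 :- p14.]; R12 [p8 :- p16.]. ⇒ new: p32, p26, p8.
[2] R7 [p13 :- p8, p32.]. ⇒ new: p13.
[3] R8 [p19 :- p26, p13.]; R13 [p24 :- p13, p26.]. ⇒ new: p19, p24.
[4] R4 [p15 :- p24.]. ⇒ new: p15.
Closure: {p13, p14, p15, p16, p19, p21, p24, p26, p32, p36, p39, p8} — 12 facts.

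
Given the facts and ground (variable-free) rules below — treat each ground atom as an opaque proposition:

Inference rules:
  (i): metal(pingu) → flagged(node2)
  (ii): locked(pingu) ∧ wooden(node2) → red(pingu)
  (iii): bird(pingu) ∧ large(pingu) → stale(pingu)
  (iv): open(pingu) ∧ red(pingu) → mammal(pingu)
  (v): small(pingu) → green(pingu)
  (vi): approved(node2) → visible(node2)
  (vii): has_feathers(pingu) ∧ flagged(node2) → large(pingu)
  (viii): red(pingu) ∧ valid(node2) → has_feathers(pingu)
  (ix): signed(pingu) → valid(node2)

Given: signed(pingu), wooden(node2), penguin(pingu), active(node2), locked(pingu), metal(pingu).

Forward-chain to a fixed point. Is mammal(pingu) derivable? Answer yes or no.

no

Round 1: (i) [metal(pingu) → flagged(node2)]; (ii) [locked(pingu) ∧ wooden(node2) → red(pingu)]; (ix) [signed(pingu) → valid(node2)]. New: flagged(node2), red(pingu), valid(node2).
Round 2: (viii) [red(pingu) ∧ valid(node2) → has_feathers(pingu)]. New: has_feathers(pingu).
Round 3: (vii) [has_feathers(pingu) ∧ flagged(node2) → large(pingu)]. New: large(pingu).
Fixed point reached. mammal(pingu) is concluded only by (iv); (iv) needs open(pingu) (never derived).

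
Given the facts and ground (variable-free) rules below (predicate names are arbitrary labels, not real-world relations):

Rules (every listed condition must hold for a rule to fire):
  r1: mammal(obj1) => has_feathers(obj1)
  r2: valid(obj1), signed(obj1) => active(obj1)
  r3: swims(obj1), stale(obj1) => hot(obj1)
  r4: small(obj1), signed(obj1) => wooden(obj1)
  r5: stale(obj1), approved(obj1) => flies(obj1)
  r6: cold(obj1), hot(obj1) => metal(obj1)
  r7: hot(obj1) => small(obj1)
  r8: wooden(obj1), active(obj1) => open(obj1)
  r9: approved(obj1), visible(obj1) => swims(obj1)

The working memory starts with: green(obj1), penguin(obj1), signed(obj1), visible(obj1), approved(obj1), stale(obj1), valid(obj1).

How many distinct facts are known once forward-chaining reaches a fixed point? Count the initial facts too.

14

Round 1 — r2, r5, r9, derive active(obj1), flies(obj1), swims(obj1).
Round 2 — r3, derive hot(obj1).
Round 3 — r7, derive small(obj1).
Round 4 — r4, derive wooden(obj1).
Round 5 — r8, derive open(obj1).
Closure: {active(obj1), approved(obj1), flies(obj1), green(obj1), hot(obj1), open(obj1), penguin(obj1), signed(obj1), small(obj1), stale(obj1), swims(obj1), valid(obj1), visible(obj1), wooden(obj1)} — 14 facts.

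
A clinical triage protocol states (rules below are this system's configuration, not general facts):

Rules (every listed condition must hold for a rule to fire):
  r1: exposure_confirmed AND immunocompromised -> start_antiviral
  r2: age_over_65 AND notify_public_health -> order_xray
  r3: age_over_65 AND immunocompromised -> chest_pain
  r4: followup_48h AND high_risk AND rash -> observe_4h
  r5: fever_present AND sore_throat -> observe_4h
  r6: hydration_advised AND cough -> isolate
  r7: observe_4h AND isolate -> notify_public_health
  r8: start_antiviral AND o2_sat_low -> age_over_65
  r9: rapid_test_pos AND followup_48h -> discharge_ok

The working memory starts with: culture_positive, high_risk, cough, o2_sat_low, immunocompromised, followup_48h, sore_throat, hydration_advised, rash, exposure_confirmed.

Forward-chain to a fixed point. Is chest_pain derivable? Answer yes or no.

yes

Round 1 — r1, r4, r6, derive start_antiviral, observe_4h, isolate.
Round 2 — r7, r8, derive notify_public_health, age_over_65.
Round 3 — r2, r3, derive order_xray, chest_pain.
chest_pain appears in round 3, so it is derivable.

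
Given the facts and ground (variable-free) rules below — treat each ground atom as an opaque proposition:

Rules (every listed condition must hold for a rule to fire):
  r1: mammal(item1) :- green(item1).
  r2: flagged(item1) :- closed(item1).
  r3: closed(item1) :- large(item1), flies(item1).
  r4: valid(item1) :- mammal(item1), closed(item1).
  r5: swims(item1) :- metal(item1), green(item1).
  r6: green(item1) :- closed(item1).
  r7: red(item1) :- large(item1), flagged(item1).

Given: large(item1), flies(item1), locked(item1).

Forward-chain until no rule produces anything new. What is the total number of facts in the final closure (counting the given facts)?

Round 1 — r3, derive closed(item1).
Round 2 — r2, r6, derive flagged(item1), green(item1).
Round 3 — r1, r7, derive mammal(item1), red(item1).
Round 4 — r4, derive valid(item1).
Closure: {closed(item1), flagged(item1), flies(item1), green(item1), large(item1), locked(item1), mammal(item1), red(item1), valid(item1)} — 9 facts.

9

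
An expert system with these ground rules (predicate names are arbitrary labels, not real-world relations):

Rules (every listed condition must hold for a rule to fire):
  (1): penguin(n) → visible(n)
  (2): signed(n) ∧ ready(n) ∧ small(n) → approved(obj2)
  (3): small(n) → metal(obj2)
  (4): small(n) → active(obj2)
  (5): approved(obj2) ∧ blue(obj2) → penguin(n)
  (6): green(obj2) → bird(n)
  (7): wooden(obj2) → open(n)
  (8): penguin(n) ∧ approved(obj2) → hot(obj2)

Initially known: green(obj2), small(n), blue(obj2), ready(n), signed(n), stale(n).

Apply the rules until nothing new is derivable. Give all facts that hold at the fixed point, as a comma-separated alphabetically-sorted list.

active(obj2), approved(obj2), bird(n), blue(obj2), green(obj2), hot(obj2), metal(obj2), penguin(n), ready(n), signed(n), small(n), stale(n), visible(n)

Round 1: (2) [signed(n) ∧ ready(n) ∧ small(n) → approved(obj2)]; (3) [small(n) → metal(obj2)]; (4) [small(n) → active(obj2)]; (6) [green(obj2) → bird(n)]. Adds approved(obj2), metal(obj2), active(obj2), bird(n).
Round 2: (5) [approved(obj2) ∧ blue(obj2) → penguin(n)]. Adds penguin(n).
Round 3: (1) [penguin(n) → visible(n)]; (8) [penguin(n) ∧ approved(obj2) → hot(obj2)]. Adds visible(n), hot(obj2).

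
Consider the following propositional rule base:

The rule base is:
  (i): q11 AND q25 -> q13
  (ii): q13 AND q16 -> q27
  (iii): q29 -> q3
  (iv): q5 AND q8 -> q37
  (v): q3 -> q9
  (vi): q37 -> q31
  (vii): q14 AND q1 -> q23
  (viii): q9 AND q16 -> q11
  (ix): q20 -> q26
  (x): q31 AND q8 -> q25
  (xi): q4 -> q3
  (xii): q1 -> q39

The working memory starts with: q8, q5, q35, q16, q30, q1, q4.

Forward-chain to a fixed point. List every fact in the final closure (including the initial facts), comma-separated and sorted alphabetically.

q1, q11, q13, q16, q25, q27, q3, q30, q31, q35, q37, q39, q4, q5, q8, q9

Round 1: (iv) [q5 AND q8 -> q37]; (xi) [q4 -> q3]; (xii) [q1 -> q39]. New: q37, q3, q39.
Round 2: (v) [q3 -> q9]; (vi) [q37 -> q31]. New: q9, q31.
Round 3: (viii) [q9 AND q16 -> q11]; (x) [q31 AND q8 -> q25]. New: q11, q25.
Round 4: (i) [q11 AND q25 -> q13]. New: q13.
Round 5: (ii) [q13 AND q16 -> q27]. New: q27.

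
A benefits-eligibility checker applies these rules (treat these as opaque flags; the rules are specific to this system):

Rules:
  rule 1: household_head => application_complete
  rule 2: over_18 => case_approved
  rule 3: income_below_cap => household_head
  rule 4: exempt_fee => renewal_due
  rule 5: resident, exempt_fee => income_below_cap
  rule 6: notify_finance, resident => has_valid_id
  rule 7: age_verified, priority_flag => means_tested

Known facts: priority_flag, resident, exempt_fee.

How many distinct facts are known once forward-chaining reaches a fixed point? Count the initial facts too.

[1] rule 4 [exempt_fee => renewal_due]; rule 5 [resident, exempt_fee => income_below_cap]. ⇒ new: renewal_due, income_below_cap.
[2] rule 3 [income_below_cap => household_head]. ⇒ new: household_head.
[3] rule 1 [household_head => application_complete]. ⇒ new: application_complete.
Closure: {application_complete, exempt_fee, household_head, income_below_cap, priority_flag, renewal_due, resident} — 7 facts.

7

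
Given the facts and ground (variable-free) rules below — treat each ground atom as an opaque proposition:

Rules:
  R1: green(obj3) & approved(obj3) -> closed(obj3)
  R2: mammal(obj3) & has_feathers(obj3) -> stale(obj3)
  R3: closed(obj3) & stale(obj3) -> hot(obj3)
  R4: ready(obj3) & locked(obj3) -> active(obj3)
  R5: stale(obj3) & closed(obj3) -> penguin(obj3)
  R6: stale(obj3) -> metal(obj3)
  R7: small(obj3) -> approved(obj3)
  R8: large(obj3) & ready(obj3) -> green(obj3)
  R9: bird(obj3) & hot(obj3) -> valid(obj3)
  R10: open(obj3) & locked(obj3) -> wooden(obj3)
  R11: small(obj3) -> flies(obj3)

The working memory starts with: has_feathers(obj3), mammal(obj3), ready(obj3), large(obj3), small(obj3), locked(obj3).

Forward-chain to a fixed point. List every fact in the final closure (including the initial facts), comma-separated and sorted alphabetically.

Round 1: R2 [mammal(obj3) & has_feathers(obj3) -> stale(obj3)]; R4 [ready(obj3) & locked(obj3) -> active(obj3)]; R7 [small(obj3) -> approved(obj3)]; R8 [large(obj3) & ready(obj3) -> green(obj3)]; R11 [small(obj3) -> flies(obj3)]. New: stale(obj3), active(obj3), approved(obj3), green(obj3), flies(obj3).
Round 2: R1 [green(obj3) & approved(obj3) -> closed(obj3)]; R6 [stale(obj3) -> metal(obj3)]. New: closed(obj3), metal(obj3).
Round 3: R3 [closed(obj3) & stale(obj3) -> hot(obj3)]; R5 [stale(obj3) & closed(obj3) -> penguin(obj3)]. New: hot(obj3), penguin(obj3).

active(obj3), approved(obj3), closed(obj3), flies(obj3), green(obj3), has_feathers(obj3), hot(obj3), large(obj3), locked(obj3), mammal(obj3), metal(obj3), penguin(obj3), ready(obj3), small(obj3), stale(obj3)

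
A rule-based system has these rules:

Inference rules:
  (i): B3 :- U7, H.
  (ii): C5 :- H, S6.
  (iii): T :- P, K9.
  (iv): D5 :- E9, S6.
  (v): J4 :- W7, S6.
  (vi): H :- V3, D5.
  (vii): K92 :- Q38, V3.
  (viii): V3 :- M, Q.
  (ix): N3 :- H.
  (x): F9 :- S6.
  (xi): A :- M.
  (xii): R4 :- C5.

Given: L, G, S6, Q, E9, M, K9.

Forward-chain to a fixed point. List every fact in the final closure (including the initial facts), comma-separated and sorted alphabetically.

A, C5, D5, E9, F9, G, H, K9, L, M, N3, Q, R4, S6, V3

[1] (iv) [D5 :- E9, S6.]; (viii) [V3 :- M, Q.]; (x) [F9 :- S6.]; (xi) [A :- M.]. ⇒ new: D5, V3, F9, A.
[2] (vi) [H :- V3, D5.]. ⇒ new: H.
[3] (ii) [C5 :- H, S6.]; (ix) [N3 :- H.]. ⇒ new: C5, N3.
[4] (xii) [R4 :- C5.]. ⇒ new: R4.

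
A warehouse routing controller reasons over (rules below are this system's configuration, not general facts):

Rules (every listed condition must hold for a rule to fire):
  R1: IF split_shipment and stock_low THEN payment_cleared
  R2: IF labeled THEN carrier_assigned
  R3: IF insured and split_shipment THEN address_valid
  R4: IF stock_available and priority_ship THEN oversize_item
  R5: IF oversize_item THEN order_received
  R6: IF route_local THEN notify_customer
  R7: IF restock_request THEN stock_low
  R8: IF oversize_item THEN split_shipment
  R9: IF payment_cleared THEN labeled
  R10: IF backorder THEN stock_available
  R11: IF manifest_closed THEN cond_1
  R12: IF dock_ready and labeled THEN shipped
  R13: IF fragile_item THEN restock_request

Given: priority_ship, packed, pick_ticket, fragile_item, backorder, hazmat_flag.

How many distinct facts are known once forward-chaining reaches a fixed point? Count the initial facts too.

15

Round 1: R10 [IF backorder THEN stock_available]; R13 [IF fragile_item THEN restock_request]. Adds stock_available, restock_request.
Round 2: R4 [IF stock_available and priority_ship THEN oversize_item]; R7 [IF restock_request THEN stock_low]. Adds oversize_item, stock_low.
Round 3: R5 [IF oversize_item THEN order_received]; R8 [IF oversize_item THEN split_shipment]. Adds order_received, split_shipment.
Round 4: R1 [IF split_shipment and stock_low THEN payment_cleared]. Adds payment_cleared.
Round 5: R9 [IF payment_cleared THEN labeled]. Adds labeled.
Round 6: R2 [IF labeled THEN carrier_assigned]. Adds carrier_assigned.
Closure: {backorder, carrier_assigned, fragile_item, hazmat_flag, labeled, order_received, oversize_item, packed, payment_cleared, pick_ticket, priority_ship, restock_request, split_shipment, stock_available, stock_low} — 15 facts.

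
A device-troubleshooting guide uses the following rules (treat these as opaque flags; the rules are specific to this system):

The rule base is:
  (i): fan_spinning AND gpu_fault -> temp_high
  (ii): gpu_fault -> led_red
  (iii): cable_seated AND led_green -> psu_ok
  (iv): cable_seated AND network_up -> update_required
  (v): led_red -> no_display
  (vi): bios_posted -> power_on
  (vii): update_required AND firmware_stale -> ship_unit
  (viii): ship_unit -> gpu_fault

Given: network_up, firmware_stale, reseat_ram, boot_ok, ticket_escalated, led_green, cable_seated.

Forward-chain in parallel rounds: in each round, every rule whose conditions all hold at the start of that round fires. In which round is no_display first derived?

5

Round 1: (iii) [cable_seated AND led_green -> psu_ok]; (iv) [cable_seated AND network_up -> update_required]. Adds psu_ok, update_required.
Round 2: (vii) [update_required AND firmware_stale -> ship_unit]. Adds ship_unit.
Round 3: (viii) [ship_unit -> gpu_fault]. Adds gpu_fault.
Round 4: (ii) [gpu_fault -> led_red]. Adds led_red.
Round 5: (v) [led_red -> no_display]. Adds no_display.
no_display first appears in round 5.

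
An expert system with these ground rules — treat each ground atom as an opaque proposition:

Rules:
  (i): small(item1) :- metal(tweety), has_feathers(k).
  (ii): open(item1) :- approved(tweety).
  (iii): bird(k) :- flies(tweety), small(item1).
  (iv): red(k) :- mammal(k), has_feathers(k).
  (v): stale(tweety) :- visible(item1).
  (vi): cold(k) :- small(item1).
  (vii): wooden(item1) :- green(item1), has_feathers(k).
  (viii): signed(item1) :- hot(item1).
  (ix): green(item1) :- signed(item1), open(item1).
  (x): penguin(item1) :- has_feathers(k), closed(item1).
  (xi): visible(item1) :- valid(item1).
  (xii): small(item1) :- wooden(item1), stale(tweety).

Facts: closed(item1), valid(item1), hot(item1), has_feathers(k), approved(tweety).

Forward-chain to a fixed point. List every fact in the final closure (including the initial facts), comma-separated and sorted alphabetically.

[1] (ii) [open(item1) :- approved(tweety).]; (viii) [signed(item1) :- hot(item1).]; (x) [penguin(item1) :- has_feathers(k), closed(item1).]; (xi) [visible(item1) :- valid(item1).]. ⇒ new: open(item1), signed(item1), penguin(item1), visible(item1).
[2] (v) [stale(tweety) :- visible(item1).]; (ix) [green(item1) :- signed(item1), open(item1).]. ⇒ new: stale(tweety), green(item1).
[3] (vii) [wooden(item1) :- green(item1), has_feathers(k).]. ⇒ new: wooden(item1).
[4] (xii) [small(item1) :- wooden(item1), stale(tweety).]. ⇒ new: small(item1).
[5] (vi) [cold(k) :- small(item1).]. ⇒ new: cold(k).

approved(tweety), closed(item1), cold(k), green(item1), has_feathers(k), hot(item1), open(item1), penguin(item1), signed(item1), small(item1), stale(tweety), valid(item1), visible(item1), wooden(item1)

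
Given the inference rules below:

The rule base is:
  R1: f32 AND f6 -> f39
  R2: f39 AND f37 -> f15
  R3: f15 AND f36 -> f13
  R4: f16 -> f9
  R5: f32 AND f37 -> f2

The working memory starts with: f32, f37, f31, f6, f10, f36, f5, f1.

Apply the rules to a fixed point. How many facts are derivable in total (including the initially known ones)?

[1] R1 [f32 AND f6 -> f39]; R5 [f32 AND f37 -> f2]. ⇒ new: f39, f2.
[2] R2 [f39 AND f37 -> f15]. ⇒ new: f15.
[3] R3 [f15 AND f36 -> f13]. ⇒ new: f13.
Closure: {f1, f10, f13, f15, f2, f31, f32, f36, f37, f39, f5, f6} — 12 facts.

12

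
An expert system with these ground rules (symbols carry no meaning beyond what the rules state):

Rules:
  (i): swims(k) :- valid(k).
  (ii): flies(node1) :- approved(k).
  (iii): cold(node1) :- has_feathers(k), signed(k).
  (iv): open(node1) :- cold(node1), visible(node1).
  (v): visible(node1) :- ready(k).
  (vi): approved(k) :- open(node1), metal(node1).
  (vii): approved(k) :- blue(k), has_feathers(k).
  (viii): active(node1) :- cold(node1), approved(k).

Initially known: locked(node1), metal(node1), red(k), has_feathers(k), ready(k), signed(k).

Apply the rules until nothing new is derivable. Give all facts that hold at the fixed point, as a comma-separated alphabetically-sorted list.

[1] (iii) [cold(node1) :- has_feathers(k), signed(k).]; (v) [visible(node1) :- ready(k).]. ⇒ new: cold(node1), visible(node1).
[2] (iv) [open(node1) :- cold(node1), visible(node1).]. ⇒ new: open(node1).
[3] (vi) [approved(k) :- open(node1), metal(node1).]. ⇒ new: approved(k).
[4] (ii) [flies(node1) :- approved(k).]; (viii) [active(node1) :- cold(node1), approved(k).]. ⇒ new: flies(node1), active(node1).

active(node1), approved(k), cold(node1), flies(node1), has_feathers(k), locked(node1), metal(node1), open(node1), ready(k), red(k), signed(k), visible(node1)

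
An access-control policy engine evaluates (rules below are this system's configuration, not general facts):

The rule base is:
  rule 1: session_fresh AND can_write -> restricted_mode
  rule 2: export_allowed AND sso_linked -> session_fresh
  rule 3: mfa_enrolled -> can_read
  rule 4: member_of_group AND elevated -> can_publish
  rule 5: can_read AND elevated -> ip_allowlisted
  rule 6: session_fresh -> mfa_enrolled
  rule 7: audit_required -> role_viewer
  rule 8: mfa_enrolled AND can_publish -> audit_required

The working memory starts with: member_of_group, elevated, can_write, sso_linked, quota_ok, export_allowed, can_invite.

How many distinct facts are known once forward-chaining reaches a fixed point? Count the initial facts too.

15

Round 1: rule 2 [export_allowed AND sso_linked -> session_fresh]; rule 4 [member_of_group AND elevated -> can_publish]. Adds session_fresh, can_publish.
Round 2: rule 1 [session_fresh AND can_write -> restricted_mode]; rule 6 [session_fresh -> mfa_enrolled]. Adds restricted_mode, mfa_enrolled.
Round 3: rule 3 [mfa_enrolled -> can_read]; rule 8 [mfa_enrolled AND can_publish -> audit_required]. Adds can_read, audit_required.
Round 4: rule 5 [can_read AND elevated -> ip_allowlisted]; rule 7 [audit_required -> role_viewer]. Adds ip_allowlisted, role_viewer.
Closure: {audit_required, can_invite, can_publish, can_read, can_write, elevated, export_allowed, ip_allowlisted, member_of_group, mfa_enrolled, quota_ok, restricted_mode, role_viewer, session_fresh, sso_linked} — 15 facts.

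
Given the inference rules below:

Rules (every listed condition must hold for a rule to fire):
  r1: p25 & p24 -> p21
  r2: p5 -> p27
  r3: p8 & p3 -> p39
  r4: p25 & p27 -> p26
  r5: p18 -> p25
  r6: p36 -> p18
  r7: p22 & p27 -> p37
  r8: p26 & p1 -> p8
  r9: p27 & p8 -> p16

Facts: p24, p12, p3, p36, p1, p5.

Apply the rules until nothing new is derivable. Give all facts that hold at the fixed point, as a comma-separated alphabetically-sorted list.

Round 1 fires r2, r6, giving p27, p18.
Round 2 fires r5, giving p25.
Round 3 fires r1, r4, giving p21, p26.
Round 4 fires r8, giving p8.
Round 5 fires r3, r9, giving p39, p16.

p1, p12, p16, p18, p21, p24, p25, p26, p27, p3, p36, p39, p5, p8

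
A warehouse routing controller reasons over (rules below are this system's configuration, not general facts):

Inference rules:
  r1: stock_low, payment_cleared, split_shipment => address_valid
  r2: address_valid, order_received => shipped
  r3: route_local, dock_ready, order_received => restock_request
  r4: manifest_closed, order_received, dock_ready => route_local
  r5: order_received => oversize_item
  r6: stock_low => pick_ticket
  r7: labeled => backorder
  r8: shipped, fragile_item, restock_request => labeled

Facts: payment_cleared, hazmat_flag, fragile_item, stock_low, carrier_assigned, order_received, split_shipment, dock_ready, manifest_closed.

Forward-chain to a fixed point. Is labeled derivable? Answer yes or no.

Round 1: r1 [stock_low, payment_cleared, split_shipment => address_valid]; r4 [manifest_closed, order_received, dock_ready => route_local]; r5 [order_received => oversize_item]; r6 [stock_low => pick_ticket]. New: address_valid, route_local, oversize_item, pick_ticket.
Round 2: r2 [address_valid, order_received => shipped]; r3 [route_local, dock_ready, order_received => restock_request]. New: shipped, restock_request.
Round 3: r8 [shipped, fragile_item, restock_request => labeled]. New: labeled.
Round 4: r7 [labeled => backorder]. New: backorder.
labeled appears in round 3, so it is derivable.

yes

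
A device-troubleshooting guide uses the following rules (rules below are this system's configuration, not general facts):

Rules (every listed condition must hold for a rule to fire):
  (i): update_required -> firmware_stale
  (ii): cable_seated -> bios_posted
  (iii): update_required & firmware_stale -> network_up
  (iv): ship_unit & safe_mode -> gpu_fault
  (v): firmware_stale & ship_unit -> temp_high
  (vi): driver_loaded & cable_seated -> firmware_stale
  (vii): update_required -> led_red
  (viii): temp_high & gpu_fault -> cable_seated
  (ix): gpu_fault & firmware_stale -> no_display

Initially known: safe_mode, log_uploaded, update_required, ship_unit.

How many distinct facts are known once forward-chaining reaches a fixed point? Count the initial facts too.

12

Round 1 fires (i), (iv), (vii), giving firmware_stale, gpu_fault, led_red.
Round 2 fires (iii), (v), (ix), giving network_up, temp_high, no_display.
Round 3 fires (viii), giving cable_seated.
Round 4 fires (ii), giving bios_posted.
Closure: {bios_posted, cable_seated, firmware_stale, gpu_fault, led_red, log_uploaded, network_up, no_display, safe_mode, ship_unit, temp_high, update_required} — 12 facts.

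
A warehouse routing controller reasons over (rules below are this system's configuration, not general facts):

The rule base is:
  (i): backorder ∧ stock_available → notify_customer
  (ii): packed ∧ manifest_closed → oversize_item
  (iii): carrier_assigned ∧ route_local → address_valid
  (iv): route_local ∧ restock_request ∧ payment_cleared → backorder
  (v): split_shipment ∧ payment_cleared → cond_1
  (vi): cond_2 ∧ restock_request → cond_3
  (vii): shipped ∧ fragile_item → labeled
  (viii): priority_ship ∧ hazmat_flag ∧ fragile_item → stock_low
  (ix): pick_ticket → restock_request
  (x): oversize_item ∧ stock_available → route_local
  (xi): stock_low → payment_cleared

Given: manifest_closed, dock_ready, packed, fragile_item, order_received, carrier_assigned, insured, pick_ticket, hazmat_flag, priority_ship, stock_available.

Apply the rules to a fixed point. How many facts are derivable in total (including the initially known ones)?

Round 1 — (ii), (viii), (ix), derive oversize_item, stock_low, restock_request.
Round 2 — (x), (xi), derive route_local, payment_cleared.
Round 3 — (iii), (iv), derive address_valid, backorder.
Round 4 — (i), derive notify_customer.
Closure: {address_valid, backorder, carrier_assigned, dock_ready, fragile_item, hazmat_flag, insured, manifest_closed, notify_customer, order_received, oversize_item, packed, payment_cleared, pick_ticket, priority_ship, restock_request, route_local, stock_available, stock_low} — 19 facts.

19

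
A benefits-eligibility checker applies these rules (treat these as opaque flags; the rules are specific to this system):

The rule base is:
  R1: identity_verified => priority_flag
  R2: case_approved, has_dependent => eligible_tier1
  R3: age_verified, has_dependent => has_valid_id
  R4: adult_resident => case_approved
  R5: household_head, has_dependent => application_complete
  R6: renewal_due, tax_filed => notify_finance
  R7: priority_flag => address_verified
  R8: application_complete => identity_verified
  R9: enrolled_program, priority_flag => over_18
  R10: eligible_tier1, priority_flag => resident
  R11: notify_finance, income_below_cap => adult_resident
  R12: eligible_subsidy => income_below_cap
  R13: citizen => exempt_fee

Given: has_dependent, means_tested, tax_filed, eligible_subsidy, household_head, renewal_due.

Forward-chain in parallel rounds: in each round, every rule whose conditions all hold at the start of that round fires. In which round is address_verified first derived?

[1] R5 [household_head, has_dependent => application_complete]; R6 [renewal_due, tax_filed => notify_finance]; R12 [eligible_subsidy => income_below_cap]. ⇒ new: application_complete, notify_finance, income_below_cap.
[2] R8 [application_complete => identity_verified]; R11 [notify_finance, income_below_cap => adult_resident]. ⇒ new: identity_verified, adult_resident.
[3] R1 [identity_verified => priority_flag]; R4 [adult_resident => case_approved]. ⇒ new: priority_flag, case_approved.
[4] R2 [case_approved, has_dependent => eligible_tier1]; R7 [priority_flag => address_verified]. ⇒ new: eligible_tier1, address_verified.
address_verified first appears in round 4.

4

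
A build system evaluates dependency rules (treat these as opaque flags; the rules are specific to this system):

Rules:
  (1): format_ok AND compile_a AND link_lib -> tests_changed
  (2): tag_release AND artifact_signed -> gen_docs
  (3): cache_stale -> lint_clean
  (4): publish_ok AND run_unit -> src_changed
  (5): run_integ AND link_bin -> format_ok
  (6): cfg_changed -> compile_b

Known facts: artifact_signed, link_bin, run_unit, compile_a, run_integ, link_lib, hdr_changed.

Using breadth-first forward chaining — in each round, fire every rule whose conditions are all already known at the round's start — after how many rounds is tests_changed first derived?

2

[1] (5) [run_integ AND link_bin -> format_ok]. ⇒ new: format_ok.
[2] (1) [format_ok AND compile_a AND link_lib -> tests_changed]. ⇒ new: tests_changed.
tests_changed first appears in round 2.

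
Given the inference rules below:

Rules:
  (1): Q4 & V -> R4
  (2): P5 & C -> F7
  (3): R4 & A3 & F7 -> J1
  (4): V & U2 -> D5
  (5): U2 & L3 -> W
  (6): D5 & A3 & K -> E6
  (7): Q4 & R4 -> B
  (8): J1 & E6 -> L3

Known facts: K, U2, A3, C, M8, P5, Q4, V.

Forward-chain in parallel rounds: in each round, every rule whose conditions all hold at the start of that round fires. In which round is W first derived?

Round 1 fires (1), (2), (4), giving R4, F7, D5.
Round 2 fires (3), (6), (7), giving J1, E6, B.
Round 3 fires (8), giving L3.
Round 4 fires (5), giving W.
W first appears in round 4.

4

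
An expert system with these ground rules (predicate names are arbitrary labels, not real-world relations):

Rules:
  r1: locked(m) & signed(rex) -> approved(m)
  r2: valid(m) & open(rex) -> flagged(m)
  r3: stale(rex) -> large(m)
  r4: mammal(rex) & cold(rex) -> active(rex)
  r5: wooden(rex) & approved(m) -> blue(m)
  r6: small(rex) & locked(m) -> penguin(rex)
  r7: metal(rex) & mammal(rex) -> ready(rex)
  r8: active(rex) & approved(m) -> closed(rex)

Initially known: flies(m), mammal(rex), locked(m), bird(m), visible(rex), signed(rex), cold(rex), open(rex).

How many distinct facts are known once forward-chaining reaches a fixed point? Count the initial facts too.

11

Round 1 — r1, r4, derive approved(m), active(rex).
Round 2 — r8, derive closed(rex).
Closure: {active(rex), approved(m), bird(m), closed(rex), cold(rex), flies(m), locked(m), mammal(rex), open(rex), signed(rex), visible(rex)} — 11 facts.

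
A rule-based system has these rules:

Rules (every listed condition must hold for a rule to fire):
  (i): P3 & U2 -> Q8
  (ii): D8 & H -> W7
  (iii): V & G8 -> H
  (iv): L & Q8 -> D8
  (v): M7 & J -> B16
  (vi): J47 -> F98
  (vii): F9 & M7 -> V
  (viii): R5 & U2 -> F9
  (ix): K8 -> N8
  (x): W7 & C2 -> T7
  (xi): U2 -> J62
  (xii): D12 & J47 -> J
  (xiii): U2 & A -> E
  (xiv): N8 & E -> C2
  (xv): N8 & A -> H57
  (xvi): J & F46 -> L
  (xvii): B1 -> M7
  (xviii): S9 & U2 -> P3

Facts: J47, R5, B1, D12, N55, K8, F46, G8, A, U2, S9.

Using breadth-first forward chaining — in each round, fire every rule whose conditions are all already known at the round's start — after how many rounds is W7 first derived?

4

[1] (vi) [J47 -> F98]; (viii) [R5 & U2 -> F9]; (ix) [K8 -> N8]; (xi) [U2 -> J62]; (xii) [D12 & J47 -> J]; (xiii) [U2 & A -> E]; (xvii) [B1 -> M7]; (xviii) [S9 & U2 -> P3]. ⇒ new: F98, F9, N8, J62, J, E, M7, P3.
[2] (i) [P3 & U2 -> Q8]; (v) [M7 & J -> B16]; (vii) [F9 & M7 -> V]; (xiv) [N8 & E -> C2]; (xv) [N8 & A -> H57]; (xvi) [J & F46 -> L]. ⇒ new: Q8, B16, V, C2, H57, L.
[3] (iii) [V & G8 -> H]; (iv) [L & Q8 -> D8]. ⇒ new: H, D8.
[4] (ii) [D8 & H -> W7]. ⇒ new: W7.
W7 first appears in round 4.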